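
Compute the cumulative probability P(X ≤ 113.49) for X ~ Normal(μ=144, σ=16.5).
0.032222

We have X ~ Normal(μ=144, σ=16.5).

The CDF gives us P(X ≤ k).

Using the CDF:
P(X ≤ 113.49) = 0.032222

This means there's approximately a 3.2% chance that X is at most 113.49.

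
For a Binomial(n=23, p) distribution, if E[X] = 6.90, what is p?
p = 0.3

For a Binomial(n, p) distribution:
E[X] = n × p

Given n = 23 and E[X] = 6.90:
6.90 = 23 × p
p = 6.90 / 23 = 0.3

Verification: Binomial(23, 0.3) has E[X] = 6.90 ✓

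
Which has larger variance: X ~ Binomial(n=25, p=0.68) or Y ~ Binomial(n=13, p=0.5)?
X has larger variance (5.4400 > 3.2500)

Compute the variance for each distribution:

X ~ Binomial(n=25, p=0.68):
Var(X) = 5.4400

Y ~ Binomial(n=13, p=0.5):
Var(Y) = 3.2500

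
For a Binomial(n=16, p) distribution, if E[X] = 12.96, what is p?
p = 0.81

For a Binomial(n, p) distribution:
E[X] = n × p

Given n = 16 and E[X] = 12.96:
12.96 = 16 × p
p = 12.96 / 16 = 0.81

Verification: Binomial(16, 0.81) has E[X] = 12.96 ✓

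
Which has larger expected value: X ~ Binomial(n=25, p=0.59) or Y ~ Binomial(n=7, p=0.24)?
X has larger mean (14.7500 > 1.6800)

Compute the expected value for each distribution:

X ~ Binomial(n=25, p=0.59):
E[X] = 14.7500

Y ~ Binomial(n=7, p=0.24):
E[Y] = 1.6800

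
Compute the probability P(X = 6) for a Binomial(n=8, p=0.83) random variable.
0.264560

We have X ~ Binomial(n=8, p=0.83).

For a Binomial distribution, the PMF gives us the probability of each outcome.

Using the PMF formula:
P(X = 6) = 0.264560

Rounded to 4 decimal places: 0.2646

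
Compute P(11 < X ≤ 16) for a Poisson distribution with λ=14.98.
0.479962

We have X ~ Poisson(λ=14.98).

To find P(11 < X ≤ 16), we use:
P(11 < X ≤ 16) = P(X ≤ 16) - P(X ≤ 11)
                 = F(16) - F(11)
                 = 0.666043 - 0.186081
                 = 0.479962

So there's approximately a 48.0% chance that X falls in this range.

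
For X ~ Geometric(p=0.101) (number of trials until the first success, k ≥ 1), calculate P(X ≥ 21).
0.118903

We have X ~ Geometric(p=0.101) (number of trials until the first success, k ≥ 1).

For discrete distributions, P(X ≥ 21) = 1 - P(X ≤ 20).

P(X ≤ 20) = 0.881097
P(X ≥ 21) = 1 - 0.881097 = 0.118903

So there's approximately a 11.9% chance that X is at least 21.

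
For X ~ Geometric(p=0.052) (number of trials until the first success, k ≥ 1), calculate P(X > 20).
0.343690

We have X ~ Geometric(p=0.052) (number of trials until the first success, k ≥ 1).

P(X > 20) = 1 - P(X ≤ 20)
                = 1 - F(20)
                = 1 - 0.656310
                = 0.343690

So there's approximately a 34.4% chance that X exceeds 20.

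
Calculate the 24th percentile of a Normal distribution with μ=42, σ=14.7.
31.6174

We have X ~ Normal(μ=42, σ=14.7).

We want to find x such that P(X ≤ x) = 0.24.

This is the 24th percentile, which means 24% of values fall below this point.

Using the inverse CDF (quantile function):
x = F⁻¹(0.24) = 31.6174

Verification: P(X ≤ 31.6174) = 0.24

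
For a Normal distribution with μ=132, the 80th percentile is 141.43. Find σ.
σ = 11.2046

For X ~ Normal(μ, σ), the p-th percentile satisfies x = μ + z_p × σ,
where z_p = Φ⁻¹(p) is the standard normal quantile.

Step 1: z_{0.8} = Φ⁻¹(0.8) = 0.8416

Step 2: Solve for σ:
141.43 = 132 + 0.8416 × σ
σ = (141.43 - 132) / 0.8416
σ = 9.43 / 0.8416
σ = 11.2046

Verification: μ + z × σ = 132 + 0.8416 × 11.2046 = 141.43 ✓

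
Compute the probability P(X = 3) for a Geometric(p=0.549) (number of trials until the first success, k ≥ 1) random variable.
0.111667

We have X ~ Geometric(p=0.549) (number of trials until the first success, k ≥ 1).

For a Geometric distribution, the PMF gives us the probability of each outcome.

Using the PMF formula:
P(X = 3) = 0.111667

Rounded to 4 decimal places: 0.1117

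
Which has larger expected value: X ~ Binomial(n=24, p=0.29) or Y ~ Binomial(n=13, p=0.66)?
Y has larger mean (8.5800 > 6.9600)

Compute the expected value for each distribution:

X ~ Binomial(n=24, p=0.29):
E[X] = 6.9600

Y ~ Binomial(n=13, p=0.66):
E[Y] = 8.5800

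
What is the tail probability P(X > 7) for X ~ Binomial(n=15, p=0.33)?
0.083719

We have X ~ Binomial(n=15, p=0.33).

P(X > 7) = 1 - P(X ≤ 7)
                = 1 - F(7)
                = 1 - 0.916281
                = 0.083719

So there's approximately a 8.4% chance that X exceeds 7.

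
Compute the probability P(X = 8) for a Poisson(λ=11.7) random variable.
0.072231

We have X ~ Poisson(λ=11.7).

For a Poisson distribution, the PMF gives us the probability of each outcome.

Using the PMF formula:
P(X = 8) = 0.072231

Rounded to 4 decimal places: 0.0722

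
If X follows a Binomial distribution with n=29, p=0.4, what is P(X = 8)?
0.061706

We have X ~ Binomial(n=29, p=0.4).

For a Binomial distribution, the PMF gives us the probability of each outcome.

Using the PMF formula:
P(X = 8) = 0.061706

Rounded to 4 decimal places: 0.0617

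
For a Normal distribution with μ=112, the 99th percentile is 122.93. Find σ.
σ = 4.6984

For X ~ Normal(μ, σ), the p-th percentile satisfies x = μ + z_p × σ,
where z_p = Φ⁻¹(p) is the standard normal quantile.

Step 1: z_{0.99} = Φ⁻¹(0.99) = 2.3263

Step 2: Solve for σ:
122.93 = 112 + 2.3263 × σ
σ = (122.93 - 112) / 2.3263
σ = 10.93 / 2.3263
σ = 4.6984

Verification: μ + z × σ = 112 + 2.3263 × 4.6984 = 122.93 ✓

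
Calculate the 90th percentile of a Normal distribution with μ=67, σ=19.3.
91.7339

We have X ~ Normal(μ=67, σ=19.3).

We want to find x such that P(X ≤ x) = 0.9.

This is the 90th percentile, which means 90% of values fall below this point.

Using the inverse CDF (quantile function):
x = F⁻¹(0.9) = 91.7339

Verification: P(X ≤ 91.7339) = 0.9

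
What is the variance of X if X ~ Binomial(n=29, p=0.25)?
5.4375

We have X ~ Binomial(n=29, p=0.25).

For a Binomial distribution with n=29, p=0.25:
Var(X) = 5.4375

The variance measures the spread of the distribution around the mean.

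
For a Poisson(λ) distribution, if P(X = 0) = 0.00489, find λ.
λ = 5.3206

For a Poisson(λ) distribution, the PMF at 0 is:
P(X = 0) = λ^0 e^(-λ) / 0! = e^(-λ)

Given P(X = 0) = 0.00489:
e^(-λ) = 0.00489
-λ = ln(0.00489)
λ = -ln(0.00489) = 5.3206

Verification: e^(-5.3206) = 0.00489 ✓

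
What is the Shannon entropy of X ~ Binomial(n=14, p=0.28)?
1.9296 nats

We have X ~ Binomial(n=14, p=0.28).

The Shannon entropy measures the uncertainty or information content of the distribution.

For a Binomial distribution with n=14, p=0.28:
H(X) = 1.9296 nats

(In bits, this would be 2.7838 bits.)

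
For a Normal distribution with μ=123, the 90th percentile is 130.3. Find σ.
σ = 5.6962

For X ~ Normal(μ, σ), the p-th percentile satisfies x = μ + z_p × σ,
where z_p = Φ⁻¹(p) is the standard normal quantile.

Step 1: z_{0.9} = Φ⁻¹(0.9) = 1.2816

Step 2: Solve for σ:
130.3 = 123 + 1.2816 × σ
σ = (130.3 - 123) / 1.2816
σ = 7.30 / 1.2816
σ = 5.6962

Verification: μ + z × σ = 123 + 1.2816 × 5.6962 = 130.30 ✓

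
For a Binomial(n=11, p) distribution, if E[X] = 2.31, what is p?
p = 0.21

For a Binomial(n, p) distribution:
E[X] = n × p

Given n = 11 and E[X] = 2.31:
2.31 = 11 × p
p = 2.31 / 11 = 0.21

Verification: Binomial(11, 0.21) has E[X] = 2.31 ✓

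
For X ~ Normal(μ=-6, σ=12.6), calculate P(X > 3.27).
0.230952

We have X ~ Normal(μ=-6, σ=12.6).

P(X > 3.27) = 1 - P(X ≤ 3.27)
                = 1 - F(3.27)
                = 1 - 0.769048
                = 0.230952

So there's approximately a 23.1% chance that X exceeds 3.27.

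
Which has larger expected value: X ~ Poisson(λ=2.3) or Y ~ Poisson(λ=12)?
Y has larger mean (12.0000 > 2.3000)

Compute the expected value for each distribution:

X ~ Poisson(λ=2.3):
E[X] = 2.3000

Y ~ Poisson(λ=12):
E[Y] = 12.0000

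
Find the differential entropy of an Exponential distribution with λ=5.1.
-0.6292 nats

We have X ~ Exponential(λ=5.1).

The differential entropy measures the uncertainty or information content of the distribution.

For an Exponential distribution with λ=5.1:
h(X) = -0.6292 nats

(In bits, this would be -0.9078 bits.)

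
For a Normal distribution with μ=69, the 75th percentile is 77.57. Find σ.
σ = 12.7059

For X ~ Normal(μ, σ), the p-th percentile satisfies x = μ + z_p × σ,
where z_p = Φ⁻¹(p) is the standard normal quantile.

Step 1: z_{0.75} = Φ⁻¹(0.75) = 0.6745

Step 2: Solve for σ:
77.57 = 69 + 0.6745 × σ
σ = (77.57 - 69) / 0.6745
σ = 8.57 / 0.6745
σ = 12.7059

Verification: μ + z × σ = 69 + 0.6745 × 12.7059 = 77.57 ✓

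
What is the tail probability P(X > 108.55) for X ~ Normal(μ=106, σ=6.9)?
0.355853

We have X ~ Normal(μ=106, σ=6.9).

P(X > 108.55) = 1 - P(X ≤ 108.55)
                = 1 - F(108.55)
                = 1 - 0.644147
                = 0.355853

So there's approximately a 35.6% chance that X exceeds 108.55.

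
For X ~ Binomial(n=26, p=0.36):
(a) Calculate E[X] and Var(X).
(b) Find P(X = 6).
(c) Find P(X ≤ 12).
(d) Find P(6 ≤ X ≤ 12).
(a) E[X] = 9.3600, Var(X) = 5.9904
(b) P(X = 6) = 0.066616
(c) P(X ≤ 12) = 0.898697
(d) P(6 ≤ X ≤ 12) = 0.845880

We have X ~ Binomial(n=26, p=0.36).

(a) Moments:
E[X] = 9.3600
Var(X) = 5.9904
σ = √Var(X) = 2.4475

(b) Point probability using PMF:
P(X = 6) = 0.066616

(c) Cumulative probability using CDF:
P(X ≤ 12) = F(12) = 0.898697

(d) Range probability:
P(6 ≤ X ≤ 12) = P(X ≤ 12) - P(X ≤ 5)
                   = F(12) - F(5)
                   = 0.898697 - 0.052817
                   = 0.845880

This means approximately 84.6% of outcomes fall in the interval [6, 12].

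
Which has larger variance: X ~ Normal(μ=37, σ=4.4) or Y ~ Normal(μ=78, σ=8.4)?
Y has larger variance (70.5600 > 19.3600)

Compute the variance for each distribution:

X ~ Normal(μ=37, σ=4.4):
Var(X) = 19.3600

Y ~ Normal(μ=78, σ=8.4):
Var(Y) = 70.5600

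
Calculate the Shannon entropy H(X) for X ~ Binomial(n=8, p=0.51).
1.7633 nats

We have X ~ Binomial(n=8, p=0.51).

The Shannon entropy measures the uncertainty or information content of the distribution.

For a Binomial distribution with n=8, p=0.51:
H(X) = 1.7633 nats

(In bits, this would be 2.5439 bits.)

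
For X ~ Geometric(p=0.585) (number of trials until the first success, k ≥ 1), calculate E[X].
1.7094

We have X ~ Geometric(p=0.585) (number of trials until the first success, k ≥ 1).

For a Geometric distribution with p=0.585 (number of trials until the first success, k ≥ 1):
E[X] = 1.7094

This is the expected (average) value of X.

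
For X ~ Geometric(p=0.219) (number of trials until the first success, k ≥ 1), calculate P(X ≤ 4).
0.627948

We have X ~ Geometric(p=0.219) (number of trials until the first success, k ≥ 1).

The CDF gives us P(X ≤ k).

Using the CDF:
P(X ≤ 4) = 0.627948

This means there's approximately a 62.8% chance that X is at most 4.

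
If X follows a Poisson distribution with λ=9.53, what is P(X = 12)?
0.085104

We have X ~ Poisson(λ=9.53).

For a Poisson distribution, the PMF gives us the probability of each outcome.

Using the PMF formula:
P(X = 12) = 0.085104

Rounded to 4 decimal places: 0.0851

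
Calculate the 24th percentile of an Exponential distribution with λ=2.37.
0.1158

We have X ~ Exponential(λ=2.37).

We want to find x such that P(X ≤ x) = 0.24.

This is the 24th percentile, which means 24% of values fall below this point.

Using the inverse CDF (quantile function):
x = F⁻¹(0.24) = 0.1158

Verification: P(X ≤ 0.1158) = 0.24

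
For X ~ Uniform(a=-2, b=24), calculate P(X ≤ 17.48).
0.749231

We have X ~ Uniform(a=-2, b=24).

The CDF gives us P(X ≤ k).

Using the CDF:
P(X ≤ 17.48) = 0.749231

This means there's approximately a 74.9% chance that X is at most 17.48.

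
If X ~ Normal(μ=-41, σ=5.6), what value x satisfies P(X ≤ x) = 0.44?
-41.8454

We have X ~ Normal(μ=-41, σ=5.6).

We want to find x such that P(X ≤ x) = 0.44.

This is the 44th percentile, which means 44% of values fall below this point.

Using the inverse CDF (quantile function):
x = F⁻¹(0.44) = -41.8454

Verification: P(X ≤ -41.8454) = 0.44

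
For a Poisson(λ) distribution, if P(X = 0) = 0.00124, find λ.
λ = 6.6926

For a Poisson(λ) distribution, the PMF at 0 is:
P(X = 0) = λ^0 e^(-λ) / 0! = e^(-λ)

Given P(X = 0) = 0.00124:
e^(-λ) = 0.00124
-λ = ln(0.00124)
λ = -ln(0.00124) = 6.6926

Verification: e^(-6.6926) = 0.00124 ✓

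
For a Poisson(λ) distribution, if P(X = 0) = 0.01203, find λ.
λ = 4.4204

For a Poisson(λ) distribution, the PMF at 0 is:
P(X = 0) = λ^0 e^(-λ) / 0! = e^(-λ)

Given P(X = 0) = 0.01203:
e^(-λ) = 0.01203
-λ = ln(0.01203)
λ = -ln(0.01203) = 4.4204

Verification: e^(-4.4204) = 0.01203 ✓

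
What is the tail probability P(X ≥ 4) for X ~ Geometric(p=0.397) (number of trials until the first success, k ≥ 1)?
0.219256

We have X ~ Geometric(p=0.397) (number of trials until the first success, k ≥ 1).

For discrete distributions, P(X ≥ 4) = 1 - P(X ≤ 3).

P(X ≤ 3) = 0.780744
P(X ≥ 4) = 1 - 0.780744 = 0.219256

So there's approximately a 21.9% chance that X is at least 4.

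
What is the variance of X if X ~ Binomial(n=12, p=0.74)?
2.3088

We have X ~ Binomial(n=12, p=0.74).

For a Binomial distribution with n=12, p=0.74:
Var(X) = 2.3088

The variance measures the spread of the distribution around the mean.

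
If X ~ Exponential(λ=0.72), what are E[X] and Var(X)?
E[X] = 1.3889, Var(X) = 1.9290

We have X ~ Exponential(λ=0.72).

For an Exponential distribution with λ=0.72:

Expected value:
E[X] = 1.3889

Variance:
Var(X) = 1.9290

Standard deviation:
σ = √Var(X) = 1.3889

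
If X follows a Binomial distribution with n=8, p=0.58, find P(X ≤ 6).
0.913005

We have X ~ Binomial(n=8, p=0.58).

The CDF gives us P(X ≤ k).

Using the CDF:
P(X ≤ 6) = 0.913005

This means there's approximately a 91.3% chance that X is at most 6.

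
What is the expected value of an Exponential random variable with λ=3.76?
0.2660

We have X ~ Exponential(λ=3.76).

For an Exponential distribution with λ=3.76:
E[X] = 0.2660

This is the expected (average) value of X.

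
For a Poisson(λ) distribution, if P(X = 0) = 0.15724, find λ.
λ = 1.8500

For a Poisson(λ) distribution, the PMF at 0 is:
P(X = 0) = λ^0 e^(-λ) / 0! = e^(-λ)

Given P(X = 0) = 0.15724:
e^(-λ) = 0.15724
-λ = ln(0.15724)
λ = -ln(0.15724) = 1.8500

Verification: e^(-1.8500) = 0.15724 ✓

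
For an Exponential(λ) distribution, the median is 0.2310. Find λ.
λ = 3.0006

For X ~ Exponential(λ), the CDF is F(x) = 1 - e^(-λx).
The median m satisfies F(m) = 0.5:
1 - e^(-λm) = 0.5
e^(-λm) = 0.5
λm = ln(2)
m = ln(2) / λ

Given m = 0.2310:
λ = ln(2) / 0.2310 = 0.693147 / 0.2310 = 3.0006

Verification: ln(2) / 3.0006 = 0.2310 ✓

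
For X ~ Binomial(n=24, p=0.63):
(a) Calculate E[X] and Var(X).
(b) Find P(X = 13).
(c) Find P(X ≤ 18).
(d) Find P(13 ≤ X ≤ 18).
(a) E[X] = 15.1200, Var(X) = 5.5944
(b) P(X = 13) = 0.109374
(c) P(X ≤ 18) = 0.927345
(d) P(13 ≤ X ≤ 18) = 0.792759

We have X ~ Binomial(n=24, p=0.63).

(a) Moments:
E[X] = 15.1200
Var(X) = 5.5944
σ = √Var(X) = 2.3652

(b) Point probability using PMF:
P(X = 13) = 0.109374

(c) Cumulative probability using CDF:
P(X ≤ 18) = F(18) = 0.927345

(d) Range probability:
P(13 ≤ X ≤ 18) = P(X ≤ 18) - P(X ≤ 12)
                   = F(18) - F(12)
                   = 0.927345 - 0.134586
                   = 0.792759

This means approximately 79.3% of outcomes fall in the interval [13, 18].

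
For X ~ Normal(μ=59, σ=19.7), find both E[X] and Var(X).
E[X] = 59.0000, Var(X) = 388.0900

We have X ~ Normal(μ=59, σ=19.7).

For a Normal distribution with μ=59, σ=19.7:

Expected value:
E[X] = 59.0000

Variance:
Var(X) = 388.0900

Standard deviation:
σ = √Var(X) = 19.7000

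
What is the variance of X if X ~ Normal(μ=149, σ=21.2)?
449.4400

We have X ~ Normal(μ=149, σ=21.2).

For a Normal distribution with μ=149, σ=21.2:
Var(X) = 449.4400

The variance measures the spread of the distribution around the mean.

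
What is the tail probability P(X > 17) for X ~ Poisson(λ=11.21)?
0.037466

We have X ~ Poisson(λ=11.21).

P(X > 17) = 1 - P(X ≤ 17)
                = 1 - F(17)
                = 1 - 0.962534
                = 0.037466

So there's approximately a 3.7% chance that X exceeds 17.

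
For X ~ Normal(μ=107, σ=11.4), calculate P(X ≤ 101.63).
0.318802

We have X ~ Normal(μ=107, σ=11.4).

The CDF gives us P(X ≤ k).

Using the CDF:
P(X ≤ 101.63) = 0.318802

This means there's approximately a 31.9% chance that X is at most 101.63.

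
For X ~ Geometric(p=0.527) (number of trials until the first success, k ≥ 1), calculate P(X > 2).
0.223729

We have X ~ Geometric(p=0.527) (number of trials until the first success, k ≥ 1).

P(X > 2) = 1 - P(X ≤ 2)
                = 1 - F(2)
                = 1 - 0.776271
                = 0.223729

So there's approximately a 22.4% chance that X exceeds 2.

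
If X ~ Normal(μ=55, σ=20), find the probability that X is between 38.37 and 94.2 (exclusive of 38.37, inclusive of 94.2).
0.772156

We have X ~ Normal(μ=55, σ=20).

To find P(38.37 < X ≤ 94.2), we use:
P(38.37 < X ≤ 94.2) = P(X ≤ 94.2) - P(X ≤ 38.37)
                 = F(94.2) - F(38.37)
                 = 0.975002 - 0.202846
                 = 0.772156

So there's approximately a 77.2% chance that X falls in this range.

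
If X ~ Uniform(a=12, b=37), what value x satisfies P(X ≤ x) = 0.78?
31.5000

We have X ~ Uniform(a=12, b=37).

We want to find x such that P(X ≤ x) = 0.78.

This is the 78th percentile, which means 78% of values fall below this point.

Using the inverse CDF (quantile function):
x = F⁻¹(0.78) = 31.5000

Verification: P(X ≤ 31.5000) = 0.78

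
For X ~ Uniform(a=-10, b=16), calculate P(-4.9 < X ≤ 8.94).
0.532308

We have X ~ Uniform(a=-10, b=16).

To find P(-4.9 < X ≤ 8.94), we use:
P(-4.9 < X ≤ 8.94) = P(X ≤ 8.94) - P(X ≤ -4.9)
                 = F(8.94) - F(-4.9)
                 = 0.728462 - 0.196154
                 = 0.532308

So there's approximately a 53.2% chance that X falls in this range.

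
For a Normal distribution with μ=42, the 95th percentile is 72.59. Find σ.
σ = 18.5974

For X ~ Normal(μ, σ), the p-th percentile satisfies x = μ + z_p × σ,
where z_p = Φ⁻¹(p) is the standard normal quantile.

Step 1: z_{0.95} = Φ⁻¹(0.95) = 1.6449

Step 2: Solve for σ:
72.59 = 42 + 1.6449 × σ
σ = (72.59 - 42) / 1.6449
σ = 30.59 / 1.6449
σ = 18.5974

Verification: μ + z × σ = 42 + 1.6449 × 18.5974 = 72.59 ✓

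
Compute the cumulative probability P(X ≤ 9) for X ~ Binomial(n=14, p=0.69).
0.448562

We have X ~ Binomial(n=14, p=0.69).

The CDF gives us P(X ≤ k).

Using the CDF:
P(X ≤ 9) = 0.448562

This means there's approximately a 44.9% chance that X is at most 9.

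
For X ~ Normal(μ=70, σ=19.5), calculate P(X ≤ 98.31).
0.926721

We have X ~ Normal(μ=70, σ=19.5).

The CDF gives us P(X ≤ k).

Using the CDF:
P(X ≤ 98.31) = 0.926721

This means there's approximately a 92.7% chance that X is at most 98.31.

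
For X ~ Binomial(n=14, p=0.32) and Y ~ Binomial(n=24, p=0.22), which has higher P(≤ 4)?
X has higher probability (P(X ≤ 4) = 0.5187 > P(Y ≤ 4) = 0.3662)

Compute P(≤ 4) for each distribution:

X ~ Binomial(n=14, p=0.32):
P(X ≤ 4) = 0.5187

Y ~ Binomial(n=24, p=0.22):
P(Y ≤ 4) = 0.3662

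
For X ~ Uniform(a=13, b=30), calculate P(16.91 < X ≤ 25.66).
0.514706

We have X ~ Uniform(a=13, b=30).

To find P(16.91 < X ≤ 25.66), we use:
P(16.91 < X ≤ 25.66) = P(X ≤ 25.66) - P(X ≤ 16.91)
                 = F(25.66) - F(16.91)
                 = 0.744706 - 0.230000
                 = 0.514706

So there's approximately a 51.5% chance that X falls in this range.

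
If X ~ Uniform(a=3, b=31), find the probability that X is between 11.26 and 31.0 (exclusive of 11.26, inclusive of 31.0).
0.705000

We have X ~ Uniform(a=3, b=31).

To find P(11.26 < X ≤ 31.0), we use:
P(11.26 < X ≤ 31.0) = P(X ≤ 31.0) - P(X ≤ 11.26)
                 = F(31.0) - F(11.26)
                 = 1.000000 - 0.295000
                 = 0.705000

So there's approximately a 70.5% chance that X falls in this range.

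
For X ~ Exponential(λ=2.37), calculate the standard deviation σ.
0.4219

We have X ~ Exponential(λ=2.37).

For an Exponential distribution with λ=2.37:
σ = √Var(X) = 0.4219

The standard deviation is the square root of the variance.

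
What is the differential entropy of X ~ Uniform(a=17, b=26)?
2.1972 nats

We have X ~ Uniform(a=17, b=26).

The differential entropy measures the uncertainty or information content of the distribution.

For a Uniform distribution with a=17, b=26:
h(X) = 2.1972 nats

(In bits, this would be 3.1699 bits.)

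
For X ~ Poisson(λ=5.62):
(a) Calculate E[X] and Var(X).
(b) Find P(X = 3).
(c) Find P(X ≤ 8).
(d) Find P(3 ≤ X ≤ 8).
(a) E[X] = 5.6200, Var(X) = 5.6200
(b) P(X = 3) = 0.107232
(c) P(X ≤ 8) = 0.883896
(d) P(3 ≤ X ≤ 8) = 0.802660

We have X ~ Poisson(λ=5.62).

(a) Moments:
E[X] = 5.6200
Var(X) = 5.6200
σ = √Var(X) = 2.3707

(b) Point probability using PMF:
P(X = 3) = 0.107232

(c) Cumulative probability using CDF:
P(X ≤ 8) = F(8) = 0.883896

(d) Range probability:
P(3 ≤ X ≤ 8) = P(X ≤ 8) - P(X ≤ 2)
                   = F(8) - F(2)
                   = 0.883896 - 0.081236
                   = 0.802660

This means approximately 80.3% of outcomes fall in the interval [3, 8].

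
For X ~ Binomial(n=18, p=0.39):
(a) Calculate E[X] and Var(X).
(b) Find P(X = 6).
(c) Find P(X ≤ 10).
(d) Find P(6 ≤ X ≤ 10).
(a) E[X] = 7.0200, Var(X) = 4.2822
(b) P(X = 6) = 0.173387
(c) P(X ≤ 10) = 0.951960
(d) P(6 ≤ X ≤ 10) = 0.717447

We have X ~ Binomial(n=18, p=0.39).

(a) Moments:
E[X] = 7.0200
Var(X) = 4.2822
σ = √Var(X) = 2.0693

(b) Point probability using PMF:
P(X = 6) = 0.173387

(c) Cumulative probability using CDF:
P(X ≤ 10) = F(10) = 0.951960

(d) Range probability:
P(6 ≤ X ≤ 10) = P(X ≤ 10) - P(X ≤ 5)
                   = F(10) - F(5)
                   = 0.951960 - 0.234513
                   = 0.717447

This means approximately 71.7% of outcomes fall in the interval [6, 10].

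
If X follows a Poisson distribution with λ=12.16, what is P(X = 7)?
0.040840

We have X ~ Poisson(λ=12.16).

For a Poisson distribution, the PMF gives us the probability of each outcome.

Using the PMF formula:
P(X = 7) = 0.040840

Rounded to 4 decimal places: 0.0408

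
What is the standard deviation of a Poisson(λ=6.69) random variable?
2.5865

We have X ~ Poisson(λ=6.69).

For a Poisson distribution with λ=6.69:
σ = √Var(X) = 2.5865

The standard deviation is the square root of the variance.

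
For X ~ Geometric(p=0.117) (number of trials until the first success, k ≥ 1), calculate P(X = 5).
0.071126

We have X ~ Geometric(p=0.117) (number of trials until the first success, k ≥ 1).

For a Geometric distribution, the PMF gives us the probability of each outcome.

Using the PMF formula:
P(X = 5) = 0.071126

Rounded to 4 decimal places: 0.0711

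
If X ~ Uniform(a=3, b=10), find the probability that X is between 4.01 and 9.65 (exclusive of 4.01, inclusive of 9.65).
0.805714

We have X ~ Uniform(a=3, b=10).

To find P(4.01 < X ≤ 9.65), we use:
P(4.01 < X ≤ 9.65) = P(X ≤ 9.65) - P(X ≤ 4.01)
                 = F(9.65) - F(4.01)
                 = 0.950000 - 0.144286
                 = 0.805714

So there's approximately a 80.6% chance that X falls in this range.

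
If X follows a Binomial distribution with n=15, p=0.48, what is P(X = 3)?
0.019669

We have X ~ Binomial(n=15, p=0.48).

For a Binomial distribution, the PMF gives us the probability of each outcome.

Using the PMF formula:
P(X = 3) = 0.019669

Rounded to 4 decimal places: 0.0197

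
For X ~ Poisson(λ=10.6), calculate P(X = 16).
0.030252

We have X ~ Poisson(λ=10.6).

For a Poisson distribution, the PMF gives us the probability of each outcome.

Using the PMF formula:
P(X = 16) = 0.030252

Rounded to 4 decimal places: 0.0303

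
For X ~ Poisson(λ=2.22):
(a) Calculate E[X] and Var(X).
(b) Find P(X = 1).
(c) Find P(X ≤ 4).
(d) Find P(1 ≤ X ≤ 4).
(a) E[X] = 2.2200, Var(X) = 2.2200
(b) P(X = 1) = 0.241112
(c) P(X ≤ 4) = 0.925323
(d) P(1 ≤ X ≤ 4) = 0.816714

We have X ~ Poisson(λ=2.22).

(a) Moments:
E[X] = 2.2200
Var(X) = 2.2200
σ = √Var(X) = 1.4900

(b) Point probability using PMF:
P(X = 1) = 0.241112

(c) Cumulative probability using CDF:
P(X ≤ 4) = F(4) = 0.925323

(d) Range probability:
P(1 ≤ X ≤ 4) = P(X ≤ 4) - P(X ≤ 0)
                   = F(4) - F(0)
                   = 0.925323 - 0.108609
                   = 0.816714

This means approximately 81.7% of outcomes fall in the interval [1, 4].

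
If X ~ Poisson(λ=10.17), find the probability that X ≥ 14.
0.148243

We have X ~ Poisson(λ=10.17).

For discrete distributions, P(X ≥ 14) = 1 - P(X ≤ 13).

P(X ≤ 13) = 0.851757
P(X ≥ 14) = 1 - 0.851757 = 0.148243

So there's approximately a 14.8% chance that X is at least 14.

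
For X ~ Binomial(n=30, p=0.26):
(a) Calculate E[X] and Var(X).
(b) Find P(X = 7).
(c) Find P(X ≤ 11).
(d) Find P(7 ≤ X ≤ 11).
(a) E[X] = 7.8000, Var(X) = 5.7720
(b) P(X = 7) = 0.160649
(c) P(X ≤ 11) = 0.933953
(d) P(7 ≤ X ≤ 11) = 0.630827

We have X ~ Binomial(n=30, p=0.26).

(a) Moments:
E[X] = 7.8000
Var(X) = 5.7720
σ = √Var(X) = 2.4025

(b) Point probability using PMF:
P(X = 7) = 0.160649

(c) Cumulative probability using CDF:
P(X ≤ 11) = F(11) = 0.933953

(d) Range probability:
P(7 ≤ X ≤ 11) = P(X ≤ 11) - P(X ≤ 6)
                   = F(11) - F(6)
                   = 0.933953 - 0.303126
                   = 0.630827

This means approximately 63.1% of outcomes fall in the interval [7, 11].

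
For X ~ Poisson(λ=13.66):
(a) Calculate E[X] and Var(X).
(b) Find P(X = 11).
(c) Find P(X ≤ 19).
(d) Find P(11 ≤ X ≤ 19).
(a) E[X] = 13.6600, Var(X) = 13.6600
(b) P(X = 11) = 0.090436
(c) P(X ≤ 19) = 0.936551
(d) P(11 ≤ X ≤ 19) = 0.737227

We have X ~ Poisson(λ=13.66).

(a) Moments:
E[X] = 13.6600
Var(X) = 13.6600
σ = √Var(X) = 3.6959

(b) Point probability using PMF:
P(X = 11) = 0.090436

(c) Cumulative probability using CDF:
P(X ≤ 19) = F(19) = 0.936551

(d) Range probability:
P(11 ≤ X ≤ 19) = P(X ≤ 19) - P(X ≤ 10)
                   = F(19) - F(10)
                   = 0.936551 - 0.199324
                   = 0.737227

This means approximately 73.7% of outcomes fall in the interval [11, 19].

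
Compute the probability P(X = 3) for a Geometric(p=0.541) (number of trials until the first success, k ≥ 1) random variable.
0.113978

We have X ~ Geometric(p=0.541) (number of trials until the first success, k ≥ 1).

For a Geometric distribution, the PMF gives us the probability of each outcome.

Using the PMF formula:
P(X = 3) = 0.113978

Rounded to 4 decimal places: 0.1140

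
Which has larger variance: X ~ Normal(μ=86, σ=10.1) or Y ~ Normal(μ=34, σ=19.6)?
Y has larger variance (384.1600 > 102.0100)

Compute the variance for each distribution:

X ~ Normal(μ=86, σ=10.1):
Var(X) = 102.0100

Y ~ Normal(μ=34, σ=19.6):
Var(Y) = 384.1600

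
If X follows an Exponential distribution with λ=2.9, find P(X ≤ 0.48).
0.751422

We have X ~ Exponential(λ=2.9).

The CDF gives us P(X ≤ k).

Using the CDF:
P(X ≤ 0.48) = 0.751422

This means there's approximately a 75.1% chance that X is at most 0.48.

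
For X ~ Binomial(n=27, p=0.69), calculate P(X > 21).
0.113267

We have X ~ Binomial(n=27, p=0.69).

P(X > 21) = 1 - P(X ≤ 21)
                = 1 - F(21)
                = 1 - 0.886733
                = 0.113267

So there's approximately a 11.3% chance that X exceeds 21.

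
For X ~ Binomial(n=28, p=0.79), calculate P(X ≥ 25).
0.131502

We have X ~ Binomial(n=28, p=0.79).

For discrete distributions, P(X ≥ 25) = 1 - P(X ≤ 24).

P(X ≤ 24) = 0.868498
P(X ≥ 25) = 1 - 0.868498 = 0.131502

So there's approximately a 13.2% chance that X is at least 25.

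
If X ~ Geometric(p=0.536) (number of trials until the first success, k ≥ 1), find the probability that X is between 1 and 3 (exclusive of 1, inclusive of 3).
0.364103

We have X ~ Geometric(p=0.536) (number of trials until the first success, k ≥ 1).

To find P(1 < X ≤ 3), we use:
P(1 < X ≤ 3) = P(X ≤ 3) - P(X ≤ 1)
                 = F(3) - F(1)
                 = 0.900103 - 0.536000
                 = 0.364103

So there's approximately a 36.4% chance that X falls in this range.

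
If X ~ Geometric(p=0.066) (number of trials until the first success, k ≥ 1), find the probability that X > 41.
0.060845

We have X ~ Geometric(p=0.066) (number of trials until the first success, k ≥ 1).

P(X > 41) = 1 - P(X ≤ 41)
                = 1 - F(41)
                = 1 - 0.939155
                = 0.060845

So there's approximately a 6.1% chance that X exceeds 41.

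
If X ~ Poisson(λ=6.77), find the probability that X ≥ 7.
0.515488

We have X ~ Poisson(λ=6.77).

For discrete distributions, P(X ≥ 7) = 1 - P(X ≤ 6).

P(X ≤ 6) = 0.484512
P(X ≥ 7) = 1 - 0.484512 = 0.515488

So there's approximately a 51.5% chance that X is at least 7.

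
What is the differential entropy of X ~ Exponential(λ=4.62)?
-0.5304 nats

We have X ~ Exponential(λ=4.62).

The differential entropy measures the uncertainty or information content of the distribution.

For an Exponential distribution with λ=4.62:
h(X) = -0.5304 nats

(In bits, this would be -0.7652 bits.)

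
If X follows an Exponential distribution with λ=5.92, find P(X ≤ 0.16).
0.612175

We have X ~ Exponential(λ=5.92).

The CDF gives us P(X ≤ k).

Using the CDF:
P(X ≤ 0.16) = 0.612175

This means there's approximately a 61.2% chance that X is at most 0.16.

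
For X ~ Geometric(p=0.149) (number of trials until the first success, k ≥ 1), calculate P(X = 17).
0.011274

We have X ~ Geometric(p=0.149) (number of trials until the first success, k ≥ 1).

For a Geometric distribution, the PMF gives us the probability of each outcome.

Using the PMF formula:
P(X = 17) = 0.011274

Rounded to 4 decimal places: 0.0113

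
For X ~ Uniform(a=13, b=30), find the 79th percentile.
26.4300

We have X ~ Uniform(a=13, b=30).

We want to find x such that P(X ≤ x) = 0.79.

This is the 79th percentile, which means 79% of values fall below this point.

Using the inverse CDF (quantile function):
x = F⁻¹(0.79) = 26.4300

Verification: P(X ≤ 26.4300) = 0.79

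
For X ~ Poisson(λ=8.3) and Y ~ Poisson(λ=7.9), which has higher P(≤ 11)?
Y has higher probability (P(Y ≤ 11) = 0.8952 > P(X ≤ 11) = 0.8652)

Compute P(≤ 11) for each distribution:

X ~ Poisson(λ=8.3):
P(X ≤ 11) = 0.8652

Y ~ Poisson(λ=7.9):
P(Y ≤ 11) = 0.8952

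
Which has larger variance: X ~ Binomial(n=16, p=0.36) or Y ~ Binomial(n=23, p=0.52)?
Y has larger variance (5.7408 > 3.6864)

Compute the variance for each distribution:

X ~ Binomial(n=16, p=0.36):
Var(X) = 3.6864

Y ~ Binomial(n=23, p=0.52):
Var(Y) = 5.7408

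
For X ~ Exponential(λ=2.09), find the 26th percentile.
0.1441

We have X ~ Exponential(λ=2.09).

We want to find x such that P(X ≤ x) = 0.26.

This is the 26th percentile, which means 26% of values fall below this point.

Using the inverse CDF (quantile function):
x = F⁻¹(0.26) = 0.1441

Verification: P(X ≤ 0.1441) = 0.26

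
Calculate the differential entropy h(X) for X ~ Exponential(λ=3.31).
-0.1969 nats

We have X ~ Exponential(λ=3.31).

The differential entropy measures the uncertainty or information content of the distribution.

For an Exponential distribution with λ=3.31:
h(X) = -0.1969 nats

(In bits, this would be -0.2841 bits.)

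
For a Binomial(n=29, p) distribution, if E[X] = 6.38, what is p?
p = 0.22

For a Binomial(n, p) distribution:
E[X] = n × p

Given n = 29 and E[X] = 6.38:
6.38 = 29 × p
p = 6.38 / 29 = 0.22

Verification: Binomial(29, 0.22) has E[X] = 6.38 ✓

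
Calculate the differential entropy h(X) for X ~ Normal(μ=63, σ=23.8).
4.5886 nats

We have X ~ Normal(μ=63, σ=23.8).

The differential entropy measures the uncertainty or information content of the distribution.

For a Normal distribution with μ=63, σ=23.8:
h(X) = 4.5886 nats

(In bits, this would be 6.6200 bits.)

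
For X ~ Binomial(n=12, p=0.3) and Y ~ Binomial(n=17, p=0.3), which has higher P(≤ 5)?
X has higher probability (P(X ≤ 5) = 0.8822 > P(Y ≤ 5) = 0.5968)

Compute P(≤ 5) for each distribution:

X ~ Binomial(n=12, p=0.3):
P(X ≤ 5) = 0.8822

Y ~ Binomial(n=17, p=0.3):
P(Y ≤ 5) = 0.5968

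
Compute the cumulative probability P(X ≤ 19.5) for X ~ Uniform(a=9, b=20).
0.954545

We have X ~ Uniform(a=9, b=20).

The CDF gives us P(X ≤ k).

Using the CDF:
P(X ≤ 19.5) = 0.954545

This means there's approximately a 95.5% chance that X is at most 19.5.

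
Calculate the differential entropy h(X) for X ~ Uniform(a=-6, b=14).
2.9957 nats

We have X ~ Uniform(a=-6, b=14).

The differential entropy measures the uncertainty or information content of the distribution.

For a Uniform distribution with a=-6, b=14:
h(X) = 2.9957 nats

(In bits, this would be 4.3219 bits.)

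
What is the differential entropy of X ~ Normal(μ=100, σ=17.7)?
4.2925 nats

We have X ~ Normal(μ=100, σ=17.7).

The differential entropy measures the uncertainty or information content of the distribution.

For a Normal distribution with μ=100, σ=17.7:
h(X) = 4.2925 nats

(In bits, this would be 6.1928 bits.)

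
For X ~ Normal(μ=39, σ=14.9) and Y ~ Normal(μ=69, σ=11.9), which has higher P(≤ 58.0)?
X has higher probability (P(X ≤ 58.0) = 0.8989 > P(Y ≤ 58.0) = 0.1776)

Compute P(≤ 58.0) for each distribution:

X ~ Normal(μ=39, σ=14.9):
P(X ≤ 58.0) = 0.8989

Y ~ Normal(μ=69, σ=11.9):
P(Y ≤ 58.0) = 0.1776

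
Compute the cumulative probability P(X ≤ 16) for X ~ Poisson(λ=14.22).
0.736585

We have X ~ Poisson(λ=14.22).

The CDF gives us P(X ≤ k).

Using the CDF:
P(X ≤ 16) = 0.736585

This means there's approximately a 73.7% chance that X is at most 16.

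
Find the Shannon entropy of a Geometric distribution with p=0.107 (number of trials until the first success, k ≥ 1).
3.1794 nats

We have X ~ Geometric(p=0.107) (number of trials until the first success, k ≥ 1).

The Shannon entropy measures the uncertainty or information content of the distribution.

For a Geometric distribution with p=0.107 (number of trials until the first success, k ≥ 1):
H(X) = 3.1794 nats

(In bits, this would be 4.5869 bits.)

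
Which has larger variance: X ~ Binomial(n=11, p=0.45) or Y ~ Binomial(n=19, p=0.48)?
Y has larger variance (4.7424 > 2.7225)

Compute the variance for each distribution:

X ~ Binomial(n=11, p=0.45):
Var(X) = 2.7225

Y ~ Binomial(n=19, p=0.48):
Var(Y) = 4.7424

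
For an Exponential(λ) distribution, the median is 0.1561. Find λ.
λ = 4.4404

For X ~ Exponential(λ), the CDF is F(x) = 1 - e^(-λx).
The median m satisfies F(m) = 0.5:
1 - e^(-λm) = 0.5
e^(-λm) = 0.5
λm = ln(2)
m = ln(2) / λ

Given m = 0.1561:
λ = ln(2) / 0.1561 = 0.693147 / 0.1561 = 4.4404

Verification: ln(2) / 4.4404 = 0.1561 ✓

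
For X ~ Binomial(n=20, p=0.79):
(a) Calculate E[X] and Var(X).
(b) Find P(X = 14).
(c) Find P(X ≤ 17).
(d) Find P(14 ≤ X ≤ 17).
(a) E[X] = 15.8000, Var(X) = 3.3180
(b) P(X = 14) = 0.122597
(c) P(X ≤ 17) = 0.823015
(d) P(14 ≤ X ≤ 17) = 0.715914

We have X ~ Binomial(n=20, p=0.79).

(a) Moments:
E[X] = 15.8000
Var(X) = 3.3180
σ = √Var(X) = 1.8215

(b) Point probability using PMF:
P(X = 14) = 0.122597

(c) Cumulative probability using CDF:
P(X ≤ 17) = F(17) = 0.823015

(d) Range probability:
P(14 ≤ X ≤ 17) = P(X ≤ 17) - P(X ≤ 13)
                   = F(17) - F(13)
                   = 0.823015 - 0.107101
                   = 0.715914

This means approximately 71.6% of outcomes fall in the interval [14, 17].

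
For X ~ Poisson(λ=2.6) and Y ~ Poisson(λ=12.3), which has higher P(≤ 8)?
X has higher probability (P(X ≤ 8) = 0.9985 > P(Y ≤ 8) = 0.1363)

Compute P(≤ 8) for each distribution:

X ~ Poisson(λ=2.6):
P(X ≤ 8) = 0.9985

Y ~ Poisson(λ=12.3):
P(Y ≤ 8) = 0.1363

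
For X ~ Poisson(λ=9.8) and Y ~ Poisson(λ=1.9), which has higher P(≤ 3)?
Y has higher probability (P(Y ≤ 3) = 0.8747 > P(X ≤ 3) = 0.0120)

Compute P(≤ 3) for each distribution:

X ~ Poisson(λ=9.8):
P(X ≤ 3) = 0.0120

Y ~ Poisson(λ=1.9):
P(Y ≤ 3) = 0.8747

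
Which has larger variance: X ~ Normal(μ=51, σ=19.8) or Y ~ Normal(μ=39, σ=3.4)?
X has larger variance (392.0400 > 11.5600)

Compute the variance for each distribution:

X ~ Normal(μ=51, σ=19.8):
Var(X) = 392.0400

Y ~ Normal(μ=39, σ=3.4):
Var(Y) = 11.5600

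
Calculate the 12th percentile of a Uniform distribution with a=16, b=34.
18.1600

We have X ~ Uniform(a=16, b=34).

We want to find x such that P(X ≤ x) = 0.12.

This is the 12th percentile, which means 12% of values fall below this point.

Using the inverse CDF (quantile function):
x = F⁻¹(0.12) = 18.1600

Verification: P(X ≤ 18.1600) = 0.12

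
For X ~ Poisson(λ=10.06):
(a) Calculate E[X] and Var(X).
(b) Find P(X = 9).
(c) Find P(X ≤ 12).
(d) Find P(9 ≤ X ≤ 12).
(a) E[X] = 10.0600, Var(X) = 10.0600
(b) P(X = 9) = 0.124342
(c) P(X ≤ 12) = 0.785836
(d) P(9 ≤ X ≤ 12) = 0.459731

We have X ~ Poisson(λ=10.06).

(a) Moments:
E[X] = 10.0600
Var(X) = 10.0600
σ = √Var(X) = 3.1718

(b) Point probability using PMF:
P(X = 9) = 0.124342

(c) Cumulative probability using CDF:
P(X ≤ 12) = F(12) = 0.785836

(d) Range probability:
P(9 ≤ X ≤ 12) = P(X ≤ 12) - P(X ≤ 8)
                   = F(12) - F(8)
                   = 0.785836 - 0.326104
                   = 0.459731

This means approximately 46.0% of outcomes fall in the interval [9, 12].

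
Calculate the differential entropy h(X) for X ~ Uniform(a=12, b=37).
3.2189 nats

We have X ~ Uniform(a=12, b=37).

The differential entropy measures the uncertainty or information content of the distribution.

For a Uniform distribution with a=12, b=37:
h(X) = 3.2189 nats

(In bits, this would be 4.6439 bits.)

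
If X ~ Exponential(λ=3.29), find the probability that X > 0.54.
0.169212

We have X ~ Exponential(λ=3.29).

P(X > 0.54) = 1 - P(X ≤ 0.54)
                = 1 - F(0.54)
                = 1 - 0.830788
                = 0.169212

So there's approximately a 16.9% chance that X exceeds 0.54.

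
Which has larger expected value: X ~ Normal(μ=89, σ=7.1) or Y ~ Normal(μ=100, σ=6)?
Y has larger mean (100.0000 > 89.0000)

Compute the expected value for each distribution:

X ~ Normal(μ=89, σ=7.1):
E[X] = 89.0000

Y ~ Normal(μ=100, σ=6):
E[Y] = 100.0000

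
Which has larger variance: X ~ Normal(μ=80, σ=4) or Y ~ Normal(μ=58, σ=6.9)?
Y has larger variance (47.6100 > 16.0000)

Compute the variance for each distribution:

X ~ Normal(μ=80, σ=4):
Var(X) = 16.0000

Y ~ Normal(μ=58, σ=6.9):
Var(Y) = 47.6100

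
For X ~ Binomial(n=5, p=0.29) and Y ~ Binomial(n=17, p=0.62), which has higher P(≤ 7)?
X has higher probability (P(X ≤ 7) = 1.0000 > P(Y ≤ 7) = 0.0664)

Compute P(≤ 7) for each distribution:

X ~ Binomial(n=5, p=0.29):
P(X ≤ 7) = 1.0000

Y ~ Binomial(n=17, p=0.62):
P(Y ≤ 7) = 0.0664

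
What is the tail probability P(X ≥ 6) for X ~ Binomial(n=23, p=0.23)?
0.440887

We have X ~ Binomial(n=23, p=0.23).

For discrete distributions, P(X ≥ 6) = 1 - P(X ≤ 5).

P(X ≤ 5) = 0.559113
P(X ≥ 6) = 1 - 0.559113 = 0.440887

So there's approximately a 44.1% chance that X is at least 6.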